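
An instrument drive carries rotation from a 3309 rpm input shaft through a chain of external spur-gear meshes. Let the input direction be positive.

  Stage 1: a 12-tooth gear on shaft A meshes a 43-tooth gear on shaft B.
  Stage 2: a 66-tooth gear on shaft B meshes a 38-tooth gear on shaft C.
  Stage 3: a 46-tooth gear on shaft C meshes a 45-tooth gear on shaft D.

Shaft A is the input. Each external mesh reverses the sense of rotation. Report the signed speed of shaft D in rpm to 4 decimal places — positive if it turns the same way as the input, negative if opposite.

-1639.5143 rpm (opposite to input, |ω| = 1639.5143 rpm)

Stage 1 [12T→43T]: ω = 3309.0000×12/43 = 923.4419 rpm, dir flips to −; running = −923.4419
Stage 2 [66T→38T]: ω = 923.4419×66/38 = 1603.8727 rpm, dir flips to +; running = +1603.8727
Stage 3 [46T→45T]: ω = 1603.8727×46/45 = 1639.5143 rpm, dir flips to −; running = −1639.5143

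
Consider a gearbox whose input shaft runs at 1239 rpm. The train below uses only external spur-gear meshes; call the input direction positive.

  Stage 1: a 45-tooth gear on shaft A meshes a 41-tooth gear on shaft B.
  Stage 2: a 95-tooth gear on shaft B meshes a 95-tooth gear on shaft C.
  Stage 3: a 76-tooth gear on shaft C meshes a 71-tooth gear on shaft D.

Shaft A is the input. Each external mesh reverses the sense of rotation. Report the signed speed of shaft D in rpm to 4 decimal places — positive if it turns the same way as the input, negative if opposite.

-1455.6441 rpm (opposite to input, |ω| = 1455.6441 rpm)

Stage 1 [45T→41T]: ω = 1239.0000×45/41 = 1359.8780 rpm, dir flips to −; running = −1359.8780
Stage 2 [95T→95T]: ω = 1359.8780×95/95 = 1359.8780 rpm, dir flips to +; running = +1359.8780
Stage 3 [76T→71T]: ω = 1359.8780×76/71 = 1455.6441 rpm, dir flips to −; running = −1455.6441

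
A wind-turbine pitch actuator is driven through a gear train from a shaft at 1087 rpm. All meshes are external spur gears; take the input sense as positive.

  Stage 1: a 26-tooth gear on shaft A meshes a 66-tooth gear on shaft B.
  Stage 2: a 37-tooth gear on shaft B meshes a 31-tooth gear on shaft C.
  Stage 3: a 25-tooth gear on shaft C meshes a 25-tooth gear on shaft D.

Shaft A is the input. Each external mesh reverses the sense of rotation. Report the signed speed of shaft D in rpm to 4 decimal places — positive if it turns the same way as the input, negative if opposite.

-511.0919 rpm (opposite to input, |ω| = 511.0919 rpm)

Stage 1 [26T→66T]: ω = 1087.0000×26/66 = 428.2121 rpm, dir flips to −; running = −428.2121
Stage 2 [37T→31T]: ω = 428.2121×37/31 = 511.0919 rpm, dir flips to +; running = +511.0919
Stage 3 [25T→25T]: ω = 511.0919×25/25 = 511.0919 rpm, dir flips to −; running = −511.0919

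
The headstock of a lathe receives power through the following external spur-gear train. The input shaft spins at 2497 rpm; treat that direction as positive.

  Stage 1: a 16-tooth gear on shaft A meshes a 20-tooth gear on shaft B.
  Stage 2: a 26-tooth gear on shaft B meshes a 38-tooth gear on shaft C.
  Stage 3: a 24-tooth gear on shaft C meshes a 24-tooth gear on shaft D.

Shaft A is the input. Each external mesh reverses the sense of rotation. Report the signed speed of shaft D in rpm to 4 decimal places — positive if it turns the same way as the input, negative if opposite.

-1366.7789 rpm (opposite to input, |ω| = 1366.7789 rpm)

Stage 1 [16T→20T]: ω = 2497.0000×16/20 = 1997.6000 rpm, dir flips to −; running = −1997.6000
Stage 2 [26T→38T]: ω = 1997.6000×26/38 = 1366.7789 rpm, dir flips to +; running = +1366.7789
Stage 3 [24T→24T]: ω = 1366.7789×24/24 = 1366.7789 rpm, dir flips to −; running = −1366.7789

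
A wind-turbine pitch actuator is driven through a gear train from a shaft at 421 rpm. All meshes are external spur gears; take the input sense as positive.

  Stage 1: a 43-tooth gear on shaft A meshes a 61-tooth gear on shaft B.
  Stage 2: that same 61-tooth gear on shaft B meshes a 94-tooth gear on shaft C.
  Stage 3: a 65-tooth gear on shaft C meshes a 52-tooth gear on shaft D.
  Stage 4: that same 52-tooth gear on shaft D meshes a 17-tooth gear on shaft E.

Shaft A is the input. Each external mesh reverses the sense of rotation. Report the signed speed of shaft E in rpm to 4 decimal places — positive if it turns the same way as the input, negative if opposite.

Stage 1 [43T→61T]: ω = 421.0000×43/61 = 296.7705 rpm, dir flips to −; running = −296.7705
Stage 2 [61T→94T]: ω = 296.7705×61/94 = 192.5851 rpm, dir flips to +; running = +192.5851
Stage 3 [65T→52T]: ω = 192.5851×65/52 = 240.7314 rpm, dir flips to −; running = −240.7314
Stage 4 [52T→17T]: ω = 240.7314×52/17 = 736.3548 rpm, dir flips to +; running = +736.3548

+736.3548 rpm (same as input, |ω| = 736.3548 rpm)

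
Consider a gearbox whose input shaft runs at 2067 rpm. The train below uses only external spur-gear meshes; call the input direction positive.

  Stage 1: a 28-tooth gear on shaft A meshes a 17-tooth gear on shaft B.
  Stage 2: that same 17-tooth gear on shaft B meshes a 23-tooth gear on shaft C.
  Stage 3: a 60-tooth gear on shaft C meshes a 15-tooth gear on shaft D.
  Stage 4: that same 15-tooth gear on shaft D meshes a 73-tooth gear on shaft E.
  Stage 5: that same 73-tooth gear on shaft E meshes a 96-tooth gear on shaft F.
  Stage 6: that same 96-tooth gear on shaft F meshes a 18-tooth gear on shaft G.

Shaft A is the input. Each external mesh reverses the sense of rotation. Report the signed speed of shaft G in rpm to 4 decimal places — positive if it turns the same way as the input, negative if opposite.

+8387.8261 rpm (same as input, |ω| = 8387.8261 rpm)

Stage 1 [28T→17T]: ω = 2067.0000×28/17 = 3404.4706 rpm, dir flips to −; running = −3404.4706
Stage 2 [17T→23T]: ω = 3404.4706×17/23 = 2516.3478 rpm, dir flips to +; running = +2516.3478
Stage 3 [60T→15T]: ω = 2516.3478×60/15 = 10065.3913 rpm, dir flips to −; running = −10065.3913
Stage 4 [15T→73T]: ω = 10065.3913×15/73 = 2068.2311 rpm, dir flips to +; running = +2068.2311
Stage 5 [73T→96T]: ω = 2068.2311×73/96 = 1572.7174 rpm, dir flips to −; running = −1572.7174
Stage 6 [96T→18T]: ω = 1572.7174×96/18 = 8387.8261 rpm, dir flips to +; running = +8387.8261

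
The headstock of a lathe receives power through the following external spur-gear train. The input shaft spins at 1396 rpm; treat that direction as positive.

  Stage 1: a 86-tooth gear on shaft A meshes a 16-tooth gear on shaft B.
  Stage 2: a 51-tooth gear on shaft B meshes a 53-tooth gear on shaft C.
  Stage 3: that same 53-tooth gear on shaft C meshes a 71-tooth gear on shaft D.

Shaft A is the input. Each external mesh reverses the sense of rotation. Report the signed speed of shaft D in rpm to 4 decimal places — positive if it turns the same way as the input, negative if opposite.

Stage 1 [86T→16T]: ω = 1396.0000×86/16 = 7503.5000 rpm, dir flips to −; running = −7503.5000
Stage 2 [51T→53T]: ω = 7503.5000×51/53 = 7220.3491 rpm, dir flips to +; running = +7220.3491
Stage 3 [53T→71T]: ω = 7220.3491×53/71 = 5389.8380 rpm, dir flips to −; running = −5389.8380

-5389.8380 rpm (opposite to input, |ω| = 5389.8380 rpm)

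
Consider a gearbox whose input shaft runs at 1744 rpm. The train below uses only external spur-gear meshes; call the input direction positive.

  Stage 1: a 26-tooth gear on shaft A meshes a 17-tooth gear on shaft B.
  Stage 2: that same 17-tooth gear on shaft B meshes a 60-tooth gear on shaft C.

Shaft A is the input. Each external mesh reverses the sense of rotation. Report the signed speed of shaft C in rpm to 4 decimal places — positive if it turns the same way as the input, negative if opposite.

Stage 1 [26T→17T]: ω = 1744.0000×26/17 = 2667.2941 rpm, dir flips to −; running = −2667.2941
Stage 2 [17T→60T]: ω = 2667.2941×17/60 = 755.7333 rpm, dir flips to +; running = +755.7333

+755.7333 rpm (same as input, |ω| = 755.7333 rpm)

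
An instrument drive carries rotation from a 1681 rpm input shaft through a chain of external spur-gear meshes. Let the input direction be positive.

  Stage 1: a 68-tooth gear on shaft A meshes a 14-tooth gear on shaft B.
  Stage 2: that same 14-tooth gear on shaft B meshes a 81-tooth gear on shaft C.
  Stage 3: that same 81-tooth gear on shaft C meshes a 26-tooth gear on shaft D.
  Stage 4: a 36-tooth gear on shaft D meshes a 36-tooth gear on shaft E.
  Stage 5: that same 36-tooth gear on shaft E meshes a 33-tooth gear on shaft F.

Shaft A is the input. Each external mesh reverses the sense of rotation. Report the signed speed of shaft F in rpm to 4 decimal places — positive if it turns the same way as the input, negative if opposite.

Stage 1 [68T→14T]: ω = 1681.0000×68/14 = 8164.8571 rpm, dir flips to −; running = −8164.8571
Stage 2 [14T→81T]: ω = 8164.8571×14/81 = 1411.2099 rpm, dir flips to +; running = +1411.2099
Stage 3 [81T→26T]: ω = 1411.2099×81/26 = 4396.4615 rpm, dir flips to −; running = −4396.4615
Stage 4 [36T→36T]: ω = 4396.4615×36/36 = 4396.4615 rpm, dir flips to +; running = +4396.4615
Stage 5 [36T→33T]: ω = 4396.4615×36/33 = 4796.1399 rpm, dir flips to −; running = −4796.1399

-4796.1399 rpm (opposite to input, |ω| = 4796.1399 rpm)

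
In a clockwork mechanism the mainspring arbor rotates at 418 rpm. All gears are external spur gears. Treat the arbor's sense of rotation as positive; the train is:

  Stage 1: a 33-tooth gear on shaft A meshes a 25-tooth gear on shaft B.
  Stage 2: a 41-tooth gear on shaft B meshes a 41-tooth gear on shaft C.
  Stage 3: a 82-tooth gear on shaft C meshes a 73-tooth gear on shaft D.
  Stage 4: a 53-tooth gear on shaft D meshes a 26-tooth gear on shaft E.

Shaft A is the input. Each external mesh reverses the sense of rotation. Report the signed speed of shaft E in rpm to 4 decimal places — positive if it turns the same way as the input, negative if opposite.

+1263.4083 rpm (same as input, |ω| = 1263.4083 rpm)

Stage 1 [33T→25T]: ω = 418.0000×33/25 = 551.7600 rpm, dir flips to −; running = −551.7600
Stage 2 [41T→41T]: ω = 551.7600×41/41 = 551.7600 rpm, dir flips to +; running = +551.7600
Stage 3 [82T→73T]: ω = 551.7600×82/73 = 619.7852 rpm, dir flips to −; running = −619.7852
Stage 4 [53T→26T]: ω = 619.7852×53/26 = 1263.4083 rpm, dir flips to +; running = +1263.4083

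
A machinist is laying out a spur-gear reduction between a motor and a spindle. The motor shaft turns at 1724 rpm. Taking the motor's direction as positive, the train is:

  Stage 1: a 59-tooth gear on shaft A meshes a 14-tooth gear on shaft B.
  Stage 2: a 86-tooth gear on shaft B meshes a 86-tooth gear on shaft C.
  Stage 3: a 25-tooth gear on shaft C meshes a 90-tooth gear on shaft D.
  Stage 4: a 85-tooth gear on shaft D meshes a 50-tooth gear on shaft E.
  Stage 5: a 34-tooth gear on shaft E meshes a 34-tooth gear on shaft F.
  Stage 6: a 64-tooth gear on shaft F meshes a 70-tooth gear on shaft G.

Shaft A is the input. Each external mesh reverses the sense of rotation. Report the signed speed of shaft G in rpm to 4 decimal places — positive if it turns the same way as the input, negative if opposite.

Stage 1 [59T→14T]: ω = 1724.0000×59/14 = 7265.4286 rpm, dir flips to −; running = −7265.4286
Stage 2 [86T→86T]: ω = 7265.4286×86/86 = 7265.4286 rpm, dir flips to +; running = +7265.4286
Stage 3 [25T→90T]: ω = 7265.4286×25/90 = 2018.1746 rpm, dir flips to −; running = −2018.1746
Stage 4 [85T→50T]: ω = 2018.1746×85/50 = 3430.8968 rpm, dir flips to +; running = +3430.8968
Stage 5 [34T→34T]: ω = 3430.8968×34/34 = 3430.8968 rpm, dir flips to −; running = −3430.8968
Stage 6 [64T→70T]: ω = 3430.8968×64/70 = 3136.8200 rpm, dir flips to +; running = +3136.8200

+3136.8200 rpm (same as input, |ω| = 3136.8200 rpm)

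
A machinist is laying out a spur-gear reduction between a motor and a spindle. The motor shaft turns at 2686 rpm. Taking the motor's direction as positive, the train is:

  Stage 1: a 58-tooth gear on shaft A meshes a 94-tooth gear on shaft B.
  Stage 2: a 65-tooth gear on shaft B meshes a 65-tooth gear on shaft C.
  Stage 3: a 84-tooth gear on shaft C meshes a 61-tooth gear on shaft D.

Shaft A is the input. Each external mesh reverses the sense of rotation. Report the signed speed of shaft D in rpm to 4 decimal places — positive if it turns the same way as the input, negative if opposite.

Stage 1 [58T→94T]: ω = 2686.0000×58/94 = 1657.3191 rpm, dir flips to −; running = −1657.3191
Stage 2 [65T→65T]: ω = 1657.3191×65/65 = 1657.3191 rpm, dir flips to +; running = +1657.3191
Stage 3 [84T→61T]: ω = 1657.3191×84/61 = 2282.2100 rpm, dir flips to −; running = −2282.2100

-2282.2100 rpm (opposite to input, |ω| = 2282.2100 rpm)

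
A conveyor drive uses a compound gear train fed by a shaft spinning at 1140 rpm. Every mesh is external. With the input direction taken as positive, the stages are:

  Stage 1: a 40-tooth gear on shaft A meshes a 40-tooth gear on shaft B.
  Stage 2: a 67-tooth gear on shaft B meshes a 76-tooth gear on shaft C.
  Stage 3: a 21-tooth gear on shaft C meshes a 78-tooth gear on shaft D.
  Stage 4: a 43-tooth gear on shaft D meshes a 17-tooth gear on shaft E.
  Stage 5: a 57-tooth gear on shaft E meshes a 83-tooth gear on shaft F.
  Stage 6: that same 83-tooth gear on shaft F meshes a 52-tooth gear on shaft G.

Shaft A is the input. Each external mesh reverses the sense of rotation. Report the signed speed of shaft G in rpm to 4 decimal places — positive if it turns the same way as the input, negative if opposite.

+750.2082 rpm (same as input, |ω| = 750.2082 rpm)

Stage 1 [40T→40T]: ω = 1140.0000×40/40 = 1140.0000 rpm, dir flips to −; running = −1140.0000
Stage 2 [67T→76T]: ω = 1140.0000×67/76 = 1005.0000 rpm, dir flips to +; running = +1005.0000
Stage 3 [21T→78T]: ω = 1005.0000×21/78 = 270.5769 rpm, dir flips to −; running = −270.5769
Stage 4 [43T→17T]: ω = 270.5769×43/17 = 684.4005 rpm, dir flips to +; running = +684.4005
Stage 5 [57T→83T]: ω = 684.4005×57/83 = 470.0099 rpm, dir flips to −; running = −470.0099
Stage 6 [83T→52T]: ω = 470.0099×83/52 = 750.2082 rpm, dir flips to +; running = +750.2082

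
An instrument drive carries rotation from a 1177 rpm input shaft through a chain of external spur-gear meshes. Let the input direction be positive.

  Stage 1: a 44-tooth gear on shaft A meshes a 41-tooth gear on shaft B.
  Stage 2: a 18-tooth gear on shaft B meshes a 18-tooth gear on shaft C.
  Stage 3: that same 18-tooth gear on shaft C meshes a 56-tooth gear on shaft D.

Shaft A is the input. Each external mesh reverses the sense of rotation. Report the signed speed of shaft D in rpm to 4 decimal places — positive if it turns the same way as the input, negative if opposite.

Stage 1 [44T→41T]: ω = 1177.0000×44/41 = 1263.1220 rpm, dir flips to −; running = −1263.1220
Stage 2 [18T→18T]: ω = 1263.1220×18/18 = 1263.1220 rpm, dir flips to +; running = +1263.1220
Stage 3 [18T→56T]: ω = 1263.1220×18/56 = 406.0035 rpm, dir flips to −; running = −406.0035

-406.0035 rpm (opposite to input, |ω| = 406.0035 rpm)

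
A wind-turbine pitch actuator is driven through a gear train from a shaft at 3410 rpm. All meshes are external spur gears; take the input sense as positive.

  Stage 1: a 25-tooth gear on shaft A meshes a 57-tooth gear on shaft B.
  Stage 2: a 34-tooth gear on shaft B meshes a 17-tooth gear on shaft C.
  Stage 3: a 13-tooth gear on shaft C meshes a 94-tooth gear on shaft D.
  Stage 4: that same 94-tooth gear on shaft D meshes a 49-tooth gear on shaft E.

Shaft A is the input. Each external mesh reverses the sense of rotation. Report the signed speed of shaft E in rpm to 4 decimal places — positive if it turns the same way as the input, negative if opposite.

+793.5911 rpm (same as input, |ω| = 793.5911 rpm)

Stage 1 [25T→57T]: ω = 3410.0000×25/57 = 1495.6140 rpm, dir flips to −; running = −1495.6140
Stage 2 [34T→17T]: ω = 1495.6140×34/17 = 2991.2281 rpm, dir flips to +; running = +2991.2281
Stage 3 [13T→94T]: ω = 2991.2281×13/94 = 413.6805 rpm, dir flips to −; running = −413.6805
Stage 4 [94T→49T]: ω = 413.6805×94/49 = 793.5911 rpm, dir flips to +; running = +793.5911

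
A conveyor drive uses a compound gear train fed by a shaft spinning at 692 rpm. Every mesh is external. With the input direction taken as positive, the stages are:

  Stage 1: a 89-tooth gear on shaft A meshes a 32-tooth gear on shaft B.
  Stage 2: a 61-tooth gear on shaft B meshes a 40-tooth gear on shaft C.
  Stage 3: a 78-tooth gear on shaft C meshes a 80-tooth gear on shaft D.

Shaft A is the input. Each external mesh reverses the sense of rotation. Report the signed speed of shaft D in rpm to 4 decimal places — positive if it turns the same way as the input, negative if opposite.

Stage 1 [89T→32T]: ω = 692.0000×89/32 = 1924.6250 rpm, dir flips to −; running = −1924.6250
Stage 2 [61T→40T]: ω = 1924.6250×61/40 = 2935.0531 rpm, dir flips to +; running = +2935.0531
Stage 3 [78T→80T]: ω = 2935.0531×78/80 = 2861.6768 rpm, dir flips to −; running = −2861.6768

-2861.6768 rpm (opposite to input, |ω| = 2861.6768 rpm)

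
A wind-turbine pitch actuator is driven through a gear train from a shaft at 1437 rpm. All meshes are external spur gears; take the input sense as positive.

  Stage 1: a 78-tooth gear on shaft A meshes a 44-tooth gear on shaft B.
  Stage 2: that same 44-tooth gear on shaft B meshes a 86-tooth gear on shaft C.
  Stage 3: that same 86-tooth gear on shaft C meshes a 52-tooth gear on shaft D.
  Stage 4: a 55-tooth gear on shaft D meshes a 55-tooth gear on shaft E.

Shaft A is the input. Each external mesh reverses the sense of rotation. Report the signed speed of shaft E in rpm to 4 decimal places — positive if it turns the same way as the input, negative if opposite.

Stage 1 [78T→44T]: ω = 1437.0000×78/44 = 2547.4091 rpm, dir flips to −; running = −2547.4091
Stage 2 [44T→86T]: ω = 2547.4091×44/86 = 1303.3256 rpm, dir flips to +; running = +1303.3256
Stage 3 [86T→52T]: ω = 1303.3256×86/52 = 2155.5000 rpm, dir flips to −; running = −2155.5000
Stage 4 [55T→55T]: ω = 2155.5000×55/55 = 2155.5000 rpm, dir flips to +; running = +2155.5000

+2155.5000 rpm (same as input, |ω| = 2155.5000 rpm)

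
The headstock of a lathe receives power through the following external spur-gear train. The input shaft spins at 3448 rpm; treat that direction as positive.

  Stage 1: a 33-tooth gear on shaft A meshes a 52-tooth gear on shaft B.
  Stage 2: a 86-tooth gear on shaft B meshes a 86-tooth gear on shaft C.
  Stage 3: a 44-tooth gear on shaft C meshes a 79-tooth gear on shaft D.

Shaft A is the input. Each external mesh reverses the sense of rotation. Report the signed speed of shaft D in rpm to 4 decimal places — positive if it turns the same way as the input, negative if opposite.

-1218.7186 rpm (opposite to input, |ω| = 1218.7186 rpm)

Stage 1 [33T→52T]: ω = 3448.0000×33/52 = 2188.1538 rpm, dir flips to −; running = −2188.1538
Stage 2 [86T→86T]: ω = 2188.1538×86/86 = 2188.1538 rpm, dir flips to +; running = +2188.1538
Stage 3 [44T→79T]: ω = 2188.1538×44/79 = 1218.7186 rpm, dir flips to −; running = −1218.7186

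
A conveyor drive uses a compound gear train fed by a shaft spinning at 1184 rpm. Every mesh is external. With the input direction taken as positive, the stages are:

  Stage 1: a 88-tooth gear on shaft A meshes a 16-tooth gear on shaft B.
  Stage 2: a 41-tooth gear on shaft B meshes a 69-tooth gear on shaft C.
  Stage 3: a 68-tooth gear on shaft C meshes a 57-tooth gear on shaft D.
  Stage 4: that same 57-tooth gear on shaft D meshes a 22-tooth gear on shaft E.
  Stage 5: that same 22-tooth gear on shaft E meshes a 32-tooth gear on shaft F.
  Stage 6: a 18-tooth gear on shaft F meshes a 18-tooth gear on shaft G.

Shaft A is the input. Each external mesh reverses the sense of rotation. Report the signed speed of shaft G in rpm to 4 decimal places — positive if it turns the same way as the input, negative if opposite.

Stage 1 [88T→16T]: ω = 1184.0000×88/16 = 6512.0000 rpm, dir flips to −; running = −6512.0000
Stage 2 [41T→69T]: ω = 6512.0000×41/69 = 3869.4493 rpm, dir flips to +; running = +3869.4493
Stage 3 [68T→57T]: ω = 3869.4493×68/57 = 4616.1851 rpm, dir flips to −; running = −4616.1851
Stage 4 [57T→22T]: ω = 4616.1851×57/22 = 11960.1159 rpm, dir flips to +; running = +11960.1159
Stage 5 [22T→32T]: ω = 11960.1159×22/32 = 8222.5797 rpm, dir flips to −; running = −8222.5797
Stage 6 [18T→18T]: ω = 8222.5797×18/18 = 8222.5797 rpm, dir flips to +; running = +8222.5797

+8222.5797 rpm (same as input, |ω| = 8222.5797 rpm)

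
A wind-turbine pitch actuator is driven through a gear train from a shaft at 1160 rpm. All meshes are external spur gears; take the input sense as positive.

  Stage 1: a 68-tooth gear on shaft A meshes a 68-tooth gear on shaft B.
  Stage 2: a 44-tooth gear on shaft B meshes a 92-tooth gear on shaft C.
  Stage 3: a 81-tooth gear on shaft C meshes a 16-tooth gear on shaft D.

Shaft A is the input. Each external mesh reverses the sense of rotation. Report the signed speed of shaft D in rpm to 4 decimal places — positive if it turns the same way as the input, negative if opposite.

-2808.5870 rpm (opposite to input, |ω| = 2808.5870 rpm)

Stage 1 [68T→68T]: ω = 1160.0000×68/68 = 1160.0000 rpm, dir flips to −; running = −1160.0000
Stage 2 [44T→92T]: ω = 1160.0000×44/92 = 554.7826 rpm, dir flips to +; running = +554.7826
Stage 3 [81T→16T]: ω = 554.7826×81/16 = 2808.5870 rpm, dir flips to −; running = −2808.5870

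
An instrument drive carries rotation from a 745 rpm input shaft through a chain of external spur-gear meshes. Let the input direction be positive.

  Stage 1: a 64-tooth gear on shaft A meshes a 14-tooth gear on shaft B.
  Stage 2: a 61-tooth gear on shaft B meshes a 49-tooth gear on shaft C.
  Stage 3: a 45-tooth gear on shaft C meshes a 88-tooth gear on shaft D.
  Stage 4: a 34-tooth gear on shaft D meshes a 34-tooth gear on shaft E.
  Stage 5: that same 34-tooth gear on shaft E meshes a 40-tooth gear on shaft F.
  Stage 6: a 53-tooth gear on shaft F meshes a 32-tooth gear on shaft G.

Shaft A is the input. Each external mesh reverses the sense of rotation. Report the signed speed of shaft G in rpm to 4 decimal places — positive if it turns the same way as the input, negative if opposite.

+3052.2256 rpm (same as input, |ω| = 3052.2256 rpm)

Stage 1 [64T→14T]: ω = 745.0000×64/14 = 3405.7143 rpm, dir flips to −; running = −3405.7143
Stage 2 [61T→49T]: ω = 3405.7143×61/49 = 4239.7668 rpm, dir flips to +; running = +4239.7668
Stage 3 [45T→88T]: ω = 4239.7668×45/88 = 2168.0625 rpm, dir flips to −; running = −2168.0625
Stage 4 [34T→34T]: ω = 2168.0625×34/34 = 2168.0625 rpm, dir flips to +; running = +2168.0625
Stage 5 [34T→40T]: ω = 2168.0625×34/40 = 1842.8532 rpm, dir flips to −; running = −1842.8532
Stage 6 [53T→32T]: ω = 1842.8532×53/32 = 3052.2256 rpm, dir flips to +; running = +3052.2256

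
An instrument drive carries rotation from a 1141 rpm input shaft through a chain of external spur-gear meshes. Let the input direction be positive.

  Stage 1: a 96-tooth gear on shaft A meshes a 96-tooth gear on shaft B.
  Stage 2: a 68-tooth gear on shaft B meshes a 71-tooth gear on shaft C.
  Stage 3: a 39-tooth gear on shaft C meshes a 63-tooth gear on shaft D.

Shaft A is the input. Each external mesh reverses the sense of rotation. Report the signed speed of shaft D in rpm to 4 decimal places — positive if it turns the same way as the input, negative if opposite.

Stage 1 [96T→96T]: ω = 1141.0000×96/96 = 1141.0000 rpm, dir flips to −; running = −1141.0000
Stage 2 [68T→71T]: ω = 1141.0000×68/71 = 1092.7887 rpm, dir flips to +; running = +1092.7887
Stage 3 [39T→63T]: ω = 1092.7887×39/63 = 676.4883 rpm, dir flips to −; running = −676.4883

-676.4883 rpm (opposite to input, |ω| = 676.4883 rpm)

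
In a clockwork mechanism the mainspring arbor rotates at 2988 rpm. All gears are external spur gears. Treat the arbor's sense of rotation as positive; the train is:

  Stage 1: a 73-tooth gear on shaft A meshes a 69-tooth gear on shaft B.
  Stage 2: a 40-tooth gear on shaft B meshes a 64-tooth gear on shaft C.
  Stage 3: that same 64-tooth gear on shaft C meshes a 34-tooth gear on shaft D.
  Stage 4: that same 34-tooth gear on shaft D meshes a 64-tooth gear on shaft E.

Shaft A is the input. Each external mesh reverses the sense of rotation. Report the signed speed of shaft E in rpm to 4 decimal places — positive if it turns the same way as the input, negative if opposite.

+1975.7609 rpm (same as input, |ω| = 1975.7609 rpm)

Stage 1 [73T→69T]: ω = 2988.0000×73/69 = 3161.2174 rpm, dir flips to −; running = −3161.2174
Stage 2 [40T→64T]: ω = 3161.2174×40/64 = 1975.7609 rpm, dir flips to +; running = +1975.7609
Stage 3 [64T→34T]: ω = 1975.7609×64/34 = 3719.0793 rpm, dir flips to −; running = −3719.0793
Stage 4 [34T→64T]: ω = 3719.0793×34/64 = 1975.7609 rpm, dir flips to +; running = +1975.7609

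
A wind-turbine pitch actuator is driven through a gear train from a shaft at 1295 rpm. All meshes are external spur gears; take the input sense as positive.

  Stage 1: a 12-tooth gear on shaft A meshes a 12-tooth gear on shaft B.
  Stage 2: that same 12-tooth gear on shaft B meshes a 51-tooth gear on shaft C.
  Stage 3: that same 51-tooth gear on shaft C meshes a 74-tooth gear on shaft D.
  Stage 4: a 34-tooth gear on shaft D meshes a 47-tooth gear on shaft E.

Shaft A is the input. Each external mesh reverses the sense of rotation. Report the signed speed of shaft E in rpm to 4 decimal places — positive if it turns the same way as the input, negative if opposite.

Stage 1 [12T→12T]: ω = 1295.0000×12/12 = 1295.0000 rpm, dir flips to −; running = −1295.0000
Stage 2 [12T→51T]: ω = 1295.0000×12/51 = 304.7059 rpm, dir flips to +; running = +304.7059
Stage 3 [51T→74T]: ω = 304.7059×51/74 = 210.0000 rpm, dir flips to −; running = −210.0000
Stage 4 [34T→47T]: ω = 210.0000×34/47 = 151.9149 rpm, dir flips to +; running = +151.9149

+151.9149 rpm (same as input, |ω| = 151.9149 rpm)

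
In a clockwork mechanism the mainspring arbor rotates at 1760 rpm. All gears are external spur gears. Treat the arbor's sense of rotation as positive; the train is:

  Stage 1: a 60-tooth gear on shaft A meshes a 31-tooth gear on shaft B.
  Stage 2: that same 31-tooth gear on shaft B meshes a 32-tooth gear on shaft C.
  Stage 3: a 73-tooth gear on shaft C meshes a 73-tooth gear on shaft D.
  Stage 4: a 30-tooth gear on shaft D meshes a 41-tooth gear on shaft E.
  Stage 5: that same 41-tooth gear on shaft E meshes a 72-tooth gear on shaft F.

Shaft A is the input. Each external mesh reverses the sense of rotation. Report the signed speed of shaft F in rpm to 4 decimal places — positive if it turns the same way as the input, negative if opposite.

-1375.0000 rpm (opposite to input, |ω| = 1375.0000 rpm)

Stage 1 [60T→31T]: ω = 1760.0000×60/31 = 3406.4516 rpm, dir flips to −; running = −3406.4516
Stage 2 [31T→32T]: ω = 3406.4516×31/32 = 3300.0000 rpm, dir flips to +; running = +3300.0000
Stage 3 [73T→73T]: ω = 3300.0000×73/73 = 3300.0000 rpm, dir flips to −; running = −3300.0000
Stage 4 [30T→41T]: ω = 3300.0000×30/41 = 2414.6341 rpm, dir flips to +; running = +2414.6341
Stage 5 [41T→72T]: ω = 2414.6341×41/72 = 1375.0000 rpm, dir flips to −; running = −1375.0000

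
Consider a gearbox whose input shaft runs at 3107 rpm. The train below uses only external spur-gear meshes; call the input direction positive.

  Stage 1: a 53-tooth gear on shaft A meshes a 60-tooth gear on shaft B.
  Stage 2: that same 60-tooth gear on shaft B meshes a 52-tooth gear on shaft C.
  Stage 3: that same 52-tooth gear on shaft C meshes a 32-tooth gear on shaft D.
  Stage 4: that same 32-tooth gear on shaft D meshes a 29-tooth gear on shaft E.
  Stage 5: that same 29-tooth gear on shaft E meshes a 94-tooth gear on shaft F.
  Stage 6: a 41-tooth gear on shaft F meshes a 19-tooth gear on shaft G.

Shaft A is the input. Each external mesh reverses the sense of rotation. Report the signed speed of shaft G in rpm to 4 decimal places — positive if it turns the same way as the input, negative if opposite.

+3780.2413 rpm (same as input, |ω| = 3780.2413 rpm)

Stage 1 [53T→60T]: ω = 3107.0000×53/60 = 2744.5167 rpm, dir flips to −; running = −2744.5167
Stage 2 [60T→52T]: ω = 2744.5167×60/52 = 3166.7500 rpm, dir flips to +; running = +3166.7500
Stage 3 [52T→32T]: ω = 3166.7500×52/32 = 5145.9688 rpm, dir flips to −; running = −5145.9688
Stage 4 [32T→29T]: ω = 5145.9688×32/29 = 5678.3103 rpm, dir flips to +; running = +5678.3103
Stage 5 [29T→94T]: ω = 5678.3103×29/94 = 1751.8191 rpm, dir flips to −; running = −1751.8191
Stage 6 [41T→19T]: ω = 1751.8191×41/19 = 3780.2413 rpm, dir flips to +; running = +3780.2413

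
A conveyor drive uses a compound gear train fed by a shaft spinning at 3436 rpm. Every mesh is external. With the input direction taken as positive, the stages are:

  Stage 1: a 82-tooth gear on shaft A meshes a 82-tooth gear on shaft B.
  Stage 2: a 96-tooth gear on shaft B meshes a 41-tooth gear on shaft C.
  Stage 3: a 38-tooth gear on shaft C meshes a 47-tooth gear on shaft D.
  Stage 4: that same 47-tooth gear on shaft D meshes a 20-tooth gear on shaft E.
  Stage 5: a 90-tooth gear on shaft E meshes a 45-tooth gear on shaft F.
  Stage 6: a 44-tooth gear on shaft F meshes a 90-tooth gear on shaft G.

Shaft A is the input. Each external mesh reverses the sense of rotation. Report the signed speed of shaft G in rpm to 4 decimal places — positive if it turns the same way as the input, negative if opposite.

Stage 1 [82T→82T]: ω = 3436.0000×82/82 = 3436.0000 rpm, dir flips to −; running = −3436.0000
Stage 2 [96T→41T]: ω = 3436.0000×96/41 = 8045.2683 rpm, dir flips to +; running = +8045.2683
Stage 3 [38T→47T]: ω = 8045.2683×38/47 = 6504.6850 rpm, dir flips to −; running = −6504.6850
Stage 4 [47T→20T]: ω = 6504.6850×47/20 = 15286.0098 rpm, dir flips to +; running = +15286.0098
Stage 5 [90T→45T]: ω = 15286.0098×90/45 = 30572.0195 rpm, dir flips to −; running = −30572.0195
Stage 6 [44T→90T]: ω = 30572.0195×44/90 = 14946.3207 rpm, dir flips to +; running = +14946.3207

+14946.3207 rpm (same as input, |ω| = 14946.3207 rpm)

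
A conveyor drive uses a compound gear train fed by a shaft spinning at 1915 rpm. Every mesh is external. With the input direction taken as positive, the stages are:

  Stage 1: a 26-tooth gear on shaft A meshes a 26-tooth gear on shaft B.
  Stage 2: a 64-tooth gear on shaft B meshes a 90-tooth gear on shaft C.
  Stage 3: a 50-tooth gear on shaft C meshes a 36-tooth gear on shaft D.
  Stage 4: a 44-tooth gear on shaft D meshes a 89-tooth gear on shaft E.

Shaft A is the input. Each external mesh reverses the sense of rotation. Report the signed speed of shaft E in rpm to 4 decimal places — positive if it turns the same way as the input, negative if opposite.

Stage 1 [26T→26T]: ω = 1915.0000×26/26 = 1915.0000 rpm, dir flips to −; running = −1915.0000
Stage 2 [64T→90T]: ω = 1915.0000×64/90 = 1361.7778 rpm, dir flips to +; running = +1361.7778
Stage 3 [50T→36T]: ω = 1361.7778×50/36 = 1891.3580 rpm, dir flips to −; running = −1891.3580
Stage 4 [44T→89T]: ω = 1891.3580×44/89 = 935.0534 rpm, dir flips to +; running = +935.0534

+935.0534 rpm (same as input, |ω| = 935.0534 rpm)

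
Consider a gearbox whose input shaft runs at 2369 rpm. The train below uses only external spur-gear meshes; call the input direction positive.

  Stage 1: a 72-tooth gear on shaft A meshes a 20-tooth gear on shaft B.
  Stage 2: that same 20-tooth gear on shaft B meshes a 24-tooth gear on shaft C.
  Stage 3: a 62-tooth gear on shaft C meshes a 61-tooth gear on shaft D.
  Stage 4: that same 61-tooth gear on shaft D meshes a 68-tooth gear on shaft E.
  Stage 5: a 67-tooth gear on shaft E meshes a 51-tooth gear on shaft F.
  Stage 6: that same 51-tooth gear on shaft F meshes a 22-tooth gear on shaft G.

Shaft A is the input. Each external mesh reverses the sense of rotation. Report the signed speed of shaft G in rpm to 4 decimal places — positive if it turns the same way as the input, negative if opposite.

+19734.2767 rpm (same as input, |ω| = 19734.2767 rpm)

Stage 1 [72T→20T]: ω = 2369.0000×72/20 = 8528.4000 rpm, dir flips to −; running = −8528.4000
Stage 2 [20T→24T]: ω = 8528.4000×20/24 = 7107.0000 rpm, dir flips to +; running = +7107.0000
Stage 3 [62T→61T]: ω = 7107.0000×62/61 = 7223.5082 rpm, dir flips to −; running = −7223.5082
Stage 4 [61T→68T]: ω = 7223.5082×61/68 = 6479.9118 rpm, dir flips to +; running = +6479.9118
Stage 5 [67T→51T]: ω = 6479.9118×67/51 = 8512.8253 rpm, dir flips to −; running = −8512.8253
Stage 6 [51T→22T]: ω = 8512.8253×51/22 = 19734.2767 rpm, dir flips to +; running = +19734.2767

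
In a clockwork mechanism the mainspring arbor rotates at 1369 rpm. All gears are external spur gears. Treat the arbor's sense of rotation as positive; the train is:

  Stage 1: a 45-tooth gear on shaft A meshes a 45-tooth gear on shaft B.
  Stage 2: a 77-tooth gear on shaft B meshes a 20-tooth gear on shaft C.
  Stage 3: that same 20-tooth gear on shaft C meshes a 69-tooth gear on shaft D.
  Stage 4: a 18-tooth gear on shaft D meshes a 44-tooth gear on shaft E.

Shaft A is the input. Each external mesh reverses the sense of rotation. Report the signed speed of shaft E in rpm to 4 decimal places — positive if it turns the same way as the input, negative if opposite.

Stage 1 [45T→45T]: ω = 1369.0000×45/45 = 1369.0000 rpm, dir flips to −; running = −1369.0000
Stage 2 [77T→20T]: ω = 1369.0000×77/20 = 5270.6500 rpm, dir flips to +; running = +5270.6500
Stage 3 [20T→69T]: ω = 5270.6500×20/69 = 1527.7246 rpm, dir flips to −; running = −1527.7246
Stage 4 [18T→44T]: ω = 1527.7246×18/44 = 624.9783 rpm, dir flips to +; running = +624.9783

+624.9783 rpm (same as input, |ω| = 624.9783 rpm)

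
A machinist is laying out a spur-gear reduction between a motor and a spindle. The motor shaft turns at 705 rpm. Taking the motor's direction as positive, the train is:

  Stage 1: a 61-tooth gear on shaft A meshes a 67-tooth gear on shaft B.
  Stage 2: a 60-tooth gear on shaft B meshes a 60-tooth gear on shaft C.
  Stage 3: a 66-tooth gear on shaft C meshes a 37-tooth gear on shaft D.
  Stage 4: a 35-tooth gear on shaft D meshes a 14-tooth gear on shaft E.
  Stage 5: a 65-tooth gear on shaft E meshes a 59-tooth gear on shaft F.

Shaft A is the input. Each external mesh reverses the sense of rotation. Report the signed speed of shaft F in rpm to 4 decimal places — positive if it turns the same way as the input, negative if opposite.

Stage 1 [61T→67T]: ω = 705.0000×61/67 = 641.8657 rpm, dir flips to −; running = −641.8657
Stage 2 [60T→60T]: ω = 641.8657×60/60 = 641.8657 rpm, dir flips to +; running = +641.8657
Stage 3 [66T→37T]: ω = 641.8657×66/37 = 1144.9496 rpm, dir flips to −; running = −1144.9496
Stage 4 [35T→14T]: ω = 1144.9496×35/14 = 2862.3739 rpm, dir flips to +; running = +2862.3739
Stage 5 [65T→59T]: ω = 2862.3739×65/59 = 3153.4628 rpm, dir flips to −; running = −3153.4628

-3153.4628 rpm (opposite to input, |ω| = 3153.4628 rpm)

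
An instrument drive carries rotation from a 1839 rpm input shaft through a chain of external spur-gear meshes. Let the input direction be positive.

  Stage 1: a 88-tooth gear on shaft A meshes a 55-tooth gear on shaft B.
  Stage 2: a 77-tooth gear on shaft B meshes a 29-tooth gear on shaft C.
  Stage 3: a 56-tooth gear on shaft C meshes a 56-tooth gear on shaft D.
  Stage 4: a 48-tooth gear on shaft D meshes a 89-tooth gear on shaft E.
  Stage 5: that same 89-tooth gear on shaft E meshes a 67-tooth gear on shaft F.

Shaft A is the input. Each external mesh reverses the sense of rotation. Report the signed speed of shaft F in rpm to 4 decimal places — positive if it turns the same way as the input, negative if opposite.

Stage 1 [88T→55T]: ω = 1839.0000×88/55 = 2942.4000 rpm, dir flips to −; running = −2942.4000
Stage 2 [77T→29T]: ω = 2942.4000×77/29 = 7812.5793 rpm, dir flips to +; running = +7812.5793
Stage 3 [56T→56T]: ω = 7812.5793×56/56 = 7812.5793 rpm, dir flips to −; running = −7812.5793
Stage 4 [48T→89T]: ω = 7812.5793×48/89 = 4213.5259 rpm, dir flips to +; running = +4213.5259
Stage 5 [89T→67T]: ω = 4213.5259×89/67 = 5597.0717 rpm, dir flips to −; running = −5597.0717

-5597.0717 rpm (opposite to input, |ω| = 5597.0717 rpm)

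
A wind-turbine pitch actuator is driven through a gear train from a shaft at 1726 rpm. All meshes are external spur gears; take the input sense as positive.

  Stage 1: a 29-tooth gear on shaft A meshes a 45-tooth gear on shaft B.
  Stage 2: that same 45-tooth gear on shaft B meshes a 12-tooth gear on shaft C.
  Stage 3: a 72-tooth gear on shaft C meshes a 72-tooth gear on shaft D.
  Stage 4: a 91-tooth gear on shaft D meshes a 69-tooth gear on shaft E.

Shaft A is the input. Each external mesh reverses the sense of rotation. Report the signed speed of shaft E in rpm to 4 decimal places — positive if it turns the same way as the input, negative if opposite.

Stage 1 [29T→45T]: ω = 1726.0000×29/45 = 1112.3111 rpm, dir flips to −; running = −1112.3111
Stage 2 [45T→12T]: ω = 1112.3111×45/12 = 4171.1667 rpm, dir flips to +; running = +4171.1667
Stage 3 [72T→72T]: ω = 4171.1667×72/72 = 4171.1667 rpm, dir flips to −; running = −4171.1667
Stage 4 [91T→69T]: ω = 4171.1667×91/69 = 5501.1039 rpm, dir flips to +; running = +5501.1039

+5501.1039 rpm (same as input, |ω| = 5501.1039 rpm)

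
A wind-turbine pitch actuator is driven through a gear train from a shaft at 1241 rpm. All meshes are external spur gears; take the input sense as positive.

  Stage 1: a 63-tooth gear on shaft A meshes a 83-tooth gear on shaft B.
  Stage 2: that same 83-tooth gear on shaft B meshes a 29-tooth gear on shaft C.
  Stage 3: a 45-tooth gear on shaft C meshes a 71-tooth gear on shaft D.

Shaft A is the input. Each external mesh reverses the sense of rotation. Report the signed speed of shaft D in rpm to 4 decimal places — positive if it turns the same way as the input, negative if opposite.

-1708.7105 rpm (opposite to input, |ω| = 1708.7105 rpm)

Stage 1 [63T→83T]: ω = 1241.0000×63/83 = 941.9639 rpm, dir flips to −; running = −941.9639
Stage 2 [83T→29T]: ω = 941.9639×83/29 = 2695.9655 rpm, dir flips to +; running = +2695.9655
Stage 3 [45T→71T]: ω = 2695.9655×45/71 = 1708.7105 rpm, dir flips to −; running = −1708.7105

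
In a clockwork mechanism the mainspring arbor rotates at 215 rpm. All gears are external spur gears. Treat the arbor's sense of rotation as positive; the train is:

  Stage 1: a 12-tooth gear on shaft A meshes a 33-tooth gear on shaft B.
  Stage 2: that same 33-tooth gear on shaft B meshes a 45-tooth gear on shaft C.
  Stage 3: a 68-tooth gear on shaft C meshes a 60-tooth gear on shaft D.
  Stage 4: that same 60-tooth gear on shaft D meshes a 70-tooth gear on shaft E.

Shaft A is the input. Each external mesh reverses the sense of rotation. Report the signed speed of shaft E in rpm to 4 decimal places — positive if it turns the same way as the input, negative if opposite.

Stage 1 [12T→33T]: ω = 215.0000×12/33 = 78.1818 rpm, dir flips to −; running = −78.1818
Stage 2 [33T→45T]: ω = 78.1818×33/45 = 57.3333 rpm, dir flips to +; running = +57.3333
Stage 3 [68T→60T]: ω = 57.3333×68/60 = 64.9778 rpm, dir flips to −; running = −64.9778
Stage 4 [60T→70T]: ω = 64.9778×60/70 = 55.6952 rpm, dir flips to +; running = +55.6952

+55.6952 rpm (same as input, |ω| = 55.6952 rpm)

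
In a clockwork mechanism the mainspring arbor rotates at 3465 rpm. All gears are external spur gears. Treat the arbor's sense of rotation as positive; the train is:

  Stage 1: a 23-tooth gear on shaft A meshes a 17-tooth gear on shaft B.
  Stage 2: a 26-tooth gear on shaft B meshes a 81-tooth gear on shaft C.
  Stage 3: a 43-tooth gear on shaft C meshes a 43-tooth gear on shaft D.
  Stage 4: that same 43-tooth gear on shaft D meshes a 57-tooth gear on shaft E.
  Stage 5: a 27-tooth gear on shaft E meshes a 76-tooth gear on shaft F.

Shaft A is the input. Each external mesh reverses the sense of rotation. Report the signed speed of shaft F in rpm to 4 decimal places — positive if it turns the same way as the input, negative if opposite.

-403.2870 rpm (opposite to input, |ω| = 403.2870 rpm)

Stage 1 [23T→17T]: ω = 3465.0000×23/17 = 4687.9412 rpm, dir flips to −; running = −4687.9412
Stage 2 [26T→81T]: ω = 4687.9412×26/81 = 1504.7712 rpm, dir flips to +; running = +1504.7712
Stage 3 [43T→43T]: ω = 1504.7712×43/43 = 1504.7712 rpm, dir flips to −; running = −1504.7712
Stage 4 [43T→57T]: ω = 1504.7712×43/57 = 1135.1783 rpm, dir flips to +; running = +1135.1783
Stage 5 [27T→76T]: ω = 1135.1783×27/76 = 403.2870 rpm, dir flips to −; running = −403.2870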